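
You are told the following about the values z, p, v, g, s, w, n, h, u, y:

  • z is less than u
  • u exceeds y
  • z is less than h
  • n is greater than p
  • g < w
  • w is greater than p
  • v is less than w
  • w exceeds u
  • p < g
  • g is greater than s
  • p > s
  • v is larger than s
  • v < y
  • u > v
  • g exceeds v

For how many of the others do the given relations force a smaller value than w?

The elements the relations force below w are z, s, p, v, y, g, u — no chain reaches any other.
That is 7.

7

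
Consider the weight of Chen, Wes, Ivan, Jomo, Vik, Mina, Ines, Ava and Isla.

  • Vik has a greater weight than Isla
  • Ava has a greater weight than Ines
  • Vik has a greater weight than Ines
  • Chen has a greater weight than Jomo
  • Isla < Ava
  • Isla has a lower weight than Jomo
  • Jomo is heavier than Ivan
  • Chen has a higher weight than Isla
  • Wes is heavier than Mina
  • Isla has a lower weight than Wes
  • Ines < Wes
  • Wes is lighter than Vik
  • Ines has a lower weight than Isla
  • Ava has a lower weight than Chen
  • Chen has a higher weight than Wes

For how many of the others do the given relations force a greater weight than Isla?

The elements the relations force above Isla are Ava, Jomo, Wes, Vik, Chen — no chain reaches any other.
That is 5.

5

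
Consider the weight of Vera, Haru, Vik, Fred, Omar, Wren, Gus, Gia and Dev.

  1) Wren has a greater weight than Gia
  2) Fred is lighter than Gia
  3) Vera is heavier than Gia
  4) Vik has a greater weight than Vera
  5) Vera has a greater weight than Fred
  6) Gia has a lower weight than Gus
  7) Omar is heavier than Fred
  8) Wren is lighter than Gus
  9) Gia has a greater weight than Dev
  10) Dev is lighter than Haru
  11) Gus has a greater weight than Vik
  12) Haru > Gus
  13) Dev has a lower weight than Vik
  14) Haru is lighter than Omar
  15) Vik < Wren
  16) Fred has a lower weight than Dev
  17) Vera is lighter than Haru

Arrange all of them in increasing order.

Fred < Dev < Gia < Vera < Vik < Wren < Gus < Haru < Omar

Each adjacent pair is fixed by a given relation: Fred < Dev; Dev < Gia; Gia < Vera; Vera < Vik; Vik < Wren; Wren < Gus; Gus < Haru; Haru < Omar. Chaining them end to end gives the full order.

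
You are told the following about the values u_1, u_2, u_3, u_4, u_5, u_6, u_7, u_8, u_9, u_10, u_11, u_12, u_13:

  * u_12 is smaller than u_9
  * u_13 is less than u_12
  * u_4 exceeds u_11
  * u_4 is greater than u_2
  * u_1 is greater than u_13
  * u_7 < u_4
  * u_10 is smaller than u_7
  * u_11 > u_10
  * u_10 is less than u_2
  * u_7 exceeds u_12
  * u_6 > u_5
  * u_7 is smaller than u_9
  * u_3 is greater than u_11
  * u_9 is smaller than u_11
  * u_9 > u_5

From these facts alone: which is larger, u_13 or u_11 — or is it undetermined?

u_13 < u_12 < u_7 < u_9 < u_11, by transitivity through u_12, u_7, u_9.
So u_11 is larger.

u_11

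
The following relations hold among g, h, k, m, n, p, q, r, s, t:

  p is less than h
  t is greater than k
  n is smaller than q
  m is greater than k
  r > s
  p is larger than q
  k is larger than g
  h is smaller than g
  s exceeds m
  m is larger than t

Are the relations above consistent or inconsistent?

The single ordering n < q < p < h < g < k < t < m < s < r satisfies every listed relation, so no contradiction arises.

consistent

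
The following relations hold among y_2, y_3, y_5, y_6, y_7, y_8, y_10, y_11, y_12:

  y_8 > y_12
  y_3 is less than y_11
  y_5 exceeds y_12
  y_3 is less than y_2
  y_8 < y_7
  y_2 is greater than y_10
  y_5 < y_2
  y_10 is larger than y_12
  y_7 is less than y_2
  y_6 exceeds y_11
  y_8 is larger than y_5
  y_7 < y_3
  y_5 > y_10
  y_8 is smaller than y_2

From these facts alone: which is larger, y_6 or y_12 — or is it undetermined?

y_6

The relevant relations are y_12 < y_10; y_10 < y_5; y_5 < y_8; y_8 < y_7; y_7 < y_3; y_3 < y_11; y_11 < y_6.
Together: y_12 < y_10 < y_5 < y_8 < y_7 < y_3 < y_11 < y_6.
So y_6 is larger.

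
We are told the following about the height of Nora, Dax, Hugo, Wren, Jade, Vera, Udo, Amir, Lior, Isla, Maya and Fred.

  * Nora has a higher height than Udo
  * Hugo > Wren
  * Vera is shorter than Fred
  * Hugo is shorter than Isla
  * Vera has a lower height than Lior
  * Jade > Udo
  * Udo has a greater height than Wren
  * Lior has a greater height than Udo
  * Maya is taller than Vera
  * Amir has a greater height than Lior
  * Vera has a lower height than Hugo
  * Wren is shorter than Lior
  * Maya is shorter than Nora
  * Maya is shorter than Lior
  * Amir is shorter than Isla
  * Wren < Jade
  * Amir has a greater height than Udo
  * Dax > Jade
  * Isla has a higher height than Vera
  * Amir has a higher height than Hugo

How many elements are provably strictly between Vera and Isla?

4

Chaining upward from Vera reaches: Maya, Lior, Hugo, Amir, Nora, Fred.
Chaining downward from Isla reaches: Wren, Udo, Maya, Lior, Hugo, Amir.
Strictly between Vera and Isla are those in both lists: Maya, Lior, Hugo, Amir — 4 elements.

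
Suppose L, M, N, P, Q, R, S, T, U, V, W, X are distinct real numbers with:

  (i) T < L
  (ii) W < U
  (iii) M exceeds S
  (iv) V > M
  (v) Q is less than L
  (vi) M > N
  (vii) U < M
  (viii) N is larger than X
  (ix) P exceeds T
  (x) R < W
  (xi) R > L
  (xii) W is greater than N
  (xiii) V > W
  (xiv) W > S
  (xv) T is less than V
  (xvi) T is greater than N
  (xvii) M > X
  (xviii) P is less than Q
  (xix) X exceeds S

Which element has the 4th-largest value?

W

Chaining the given pairs: S < X < N < T < P < Q < L < R < W < U < M < V.
The 4th largest is W.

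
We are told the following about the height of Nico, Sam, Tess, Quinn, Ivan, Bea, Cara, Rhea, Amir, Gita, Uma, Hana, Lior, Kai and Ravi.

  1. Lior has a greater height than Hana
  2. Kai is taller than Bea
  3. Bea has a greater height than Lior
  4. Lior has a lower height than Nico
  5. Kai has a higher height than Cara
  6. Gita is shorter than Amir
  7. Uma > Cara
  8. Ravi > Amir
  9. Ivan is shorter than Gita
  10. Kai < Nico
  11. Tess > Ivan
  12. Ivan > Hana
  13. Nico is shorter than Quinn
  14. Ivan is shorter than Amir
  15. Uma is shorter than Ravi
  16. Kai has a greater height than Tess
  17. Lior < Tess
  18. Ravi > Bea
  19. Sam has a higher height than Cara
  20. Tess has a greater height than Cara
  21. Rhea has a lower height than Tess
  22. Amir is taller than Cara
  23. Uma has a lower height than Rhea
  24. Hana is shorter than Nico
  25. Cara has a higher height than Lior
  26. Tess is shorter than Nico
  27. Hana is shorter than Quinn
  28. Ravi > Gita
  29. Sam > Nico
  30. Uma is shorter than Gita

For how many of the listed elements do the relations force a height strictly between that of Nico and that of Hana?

The relations place Hana below Nico. An element lies strictly between them when it is forced above Hana and also forced below Nico.
Above Hana: {Lior, Cara, Ivan, Uma, Gita, Bea, Amir, Rhea, Tess, Kai, Ravi, Quinn, Sam}. Below Nico: {Lior, Cara, Ivan, Uma, Bea, Rhea, Tess, Kai}.
Intersection: {Lior, Cara, Ivan, Uma, Bea, Rhea, Tess, Kai} — 8.

8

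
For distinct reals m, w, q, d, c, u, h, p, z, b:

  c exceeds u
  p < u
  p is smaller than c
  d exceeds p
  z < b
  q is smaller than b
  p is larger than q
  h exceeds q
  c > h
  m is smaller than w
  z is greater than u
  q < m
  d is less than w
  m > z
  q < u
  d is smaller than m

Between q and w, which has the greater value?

w

q < p and p < u give q < u.
Then u < z extends the chain to z.
With z < m: q < p < u < z < m.
With m < w: q < p < u < z < m < w.
So q < w; w is the larger of the two.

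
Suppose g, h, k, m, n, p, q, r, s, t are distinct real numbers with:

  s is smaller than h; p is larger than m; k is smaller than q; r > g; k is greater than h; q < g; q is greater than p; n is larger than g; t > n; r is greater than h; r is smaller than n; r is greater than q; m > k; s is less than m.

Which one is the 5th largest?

Chaining the given pairs: s < h < k < m < p < q < g < r < n < t.
Counting 5 from the largest end gives q.

q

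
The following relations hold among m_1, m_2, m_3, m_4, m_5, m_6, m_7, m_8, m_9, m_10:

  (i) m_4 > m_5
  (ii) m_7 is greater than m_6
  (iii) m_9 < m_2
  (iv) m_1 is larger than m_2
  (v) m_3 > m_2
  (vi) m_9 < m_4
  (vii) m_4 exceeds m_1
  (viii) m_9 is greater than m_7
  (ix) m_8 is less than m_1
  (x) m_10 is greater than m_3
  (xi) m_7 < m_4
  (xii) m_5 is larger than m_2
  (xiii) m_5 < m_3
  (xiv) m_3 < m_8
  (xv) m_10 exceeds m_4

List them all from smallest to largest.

m_6 < m_7 < m_9 < m_2 < m_5 < m_3 < m_8 < m_1 < m_4 < m_10

The consecutive links are each given: m_6 < m_7; m_7 < m_9; m_9 < m_2; m_2 < m_5; m_5 < m_3; m_3 < m_8; m_8 < m_1; m_1 < m_4; m_4 < m_10.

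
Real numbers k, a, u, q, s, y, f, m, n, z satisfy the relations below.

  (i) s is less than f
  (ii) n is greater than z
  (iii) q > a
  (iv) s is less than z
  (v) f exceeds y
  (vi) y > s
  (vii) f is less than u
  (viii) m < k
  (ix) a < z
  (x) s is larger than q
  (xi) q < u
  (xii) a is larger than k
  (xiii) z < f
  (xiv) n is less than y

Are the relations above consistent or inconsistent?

consistent

Every relation is compatible with m < k < a < q < s < z < n < y < f < u; the set is consistent.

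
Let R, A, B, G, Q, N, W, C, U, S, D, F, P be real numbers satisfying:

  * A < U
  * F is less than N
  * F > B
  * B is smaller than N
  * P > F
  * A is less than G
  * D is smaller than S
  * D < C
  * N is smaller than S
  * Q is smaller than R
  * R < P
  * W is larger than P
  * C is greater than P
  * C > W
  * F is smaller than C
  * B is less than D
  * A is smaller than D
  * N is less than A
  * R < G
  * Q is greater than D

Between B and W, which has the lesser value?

B

B < F and F < N give B < N.
With N < A: B < F < N < A.
Then A < D extends the chain to D.
With D < Q: B < F < N < A < D < Q.
With Q < R: B < F < N < A < D < Q < R.
Then R < P extends the chain to P.
Then P < W extends the chain to W.
So B < W; B is the smaller of the two.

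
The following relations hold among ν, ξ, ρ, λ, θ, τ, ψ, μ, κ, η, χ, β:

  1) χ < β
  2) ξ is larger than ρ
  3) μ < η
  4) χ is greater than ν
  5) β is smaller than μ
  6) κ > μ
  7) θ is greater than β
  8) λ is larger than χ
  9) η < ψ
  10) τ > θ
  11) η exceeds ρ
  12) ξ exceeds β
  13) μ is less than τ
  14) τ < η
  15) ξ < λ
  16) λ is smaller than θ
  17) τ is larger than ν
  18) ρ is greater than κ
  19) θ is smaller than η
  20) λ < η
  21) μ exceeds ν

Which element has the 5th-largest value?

Piecing the relations together gives one ordering: ν < χ < β < μ < κ < ρ < ξ < λ < θ < τ < η < ψ.
Counting 5 from the largest end gives λ.

λ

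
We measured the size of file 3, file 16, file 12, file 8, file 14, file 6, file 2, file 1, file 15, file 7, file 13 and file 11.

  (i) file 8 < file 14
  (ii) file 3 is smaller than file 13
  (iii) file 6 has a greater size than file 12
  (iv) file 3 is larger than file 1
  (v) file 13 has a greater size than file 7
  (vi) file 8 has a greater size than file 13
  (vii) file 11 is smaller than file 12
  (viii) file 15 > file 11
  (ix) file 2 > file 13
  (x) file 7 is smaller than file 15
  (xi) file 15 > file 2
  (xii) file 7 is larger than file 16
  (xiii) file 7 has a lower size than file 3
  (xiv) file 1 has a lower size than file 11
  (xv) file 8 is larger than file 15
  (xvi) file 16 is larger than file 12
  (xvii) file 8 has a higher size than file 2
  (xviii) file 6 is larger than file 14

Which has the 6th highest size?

file 13

Piecing the relations together gives one ordering: file 1 < file 11 < file 12 < file 16 < file 7 < file 3 < file 13 < file 2 < file 15 < file 8 < file 14 < file 6.
The 6th largest is file 13.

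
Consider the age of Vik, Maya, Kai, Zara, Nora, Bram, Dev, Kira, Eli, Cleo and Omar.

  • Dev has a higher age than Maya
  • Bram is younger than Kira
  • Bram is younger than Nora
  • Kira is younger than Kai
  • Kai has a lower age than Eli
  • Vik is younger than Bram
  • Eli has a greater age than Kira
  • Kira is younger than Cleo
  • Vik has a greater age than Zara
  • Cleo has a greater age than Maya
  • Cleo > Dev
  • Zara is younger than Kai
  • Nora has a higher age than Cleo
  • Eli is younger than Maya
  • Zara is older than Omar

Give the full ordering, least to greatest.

Nothing is placed below Omar, so it is least; from there Omar < Zara; Zara < Vik; Vik < Bram; Bram < Kira; Kira < Kai; Kai < Eli; Eli < Maya; Maya < Dev; Dev < Cleo; Cleo < Nora, each given directly.

Omar < Zara < Vik < Bram < Kira < Kai < Eli < Maya < Dev < Cleo < Nora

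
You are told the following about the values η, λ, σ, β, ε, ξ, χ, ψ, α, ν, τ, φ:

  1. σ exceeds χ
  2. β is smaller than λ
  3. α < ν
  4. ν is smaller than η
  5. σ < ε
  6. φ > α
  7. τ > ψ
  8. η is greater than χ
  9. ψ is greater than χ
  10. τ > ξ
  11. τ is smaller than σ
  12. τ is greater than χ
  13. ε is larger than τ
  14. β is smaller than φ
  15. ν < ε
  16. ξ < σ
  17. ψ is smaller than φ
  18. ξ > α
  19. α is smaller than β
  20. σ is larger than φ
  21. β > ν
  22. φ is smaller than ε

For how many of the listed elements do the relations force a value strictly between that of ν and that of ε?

Chaining upward from ν reaches: η, β, φ, σ, λ.
Chaining downward from ε reaches: α, χ, ξ, ψ, β, τ, φ, σ.
Strictly between ν and ε are those in both lists: β, φ, σ — 3 elements.

3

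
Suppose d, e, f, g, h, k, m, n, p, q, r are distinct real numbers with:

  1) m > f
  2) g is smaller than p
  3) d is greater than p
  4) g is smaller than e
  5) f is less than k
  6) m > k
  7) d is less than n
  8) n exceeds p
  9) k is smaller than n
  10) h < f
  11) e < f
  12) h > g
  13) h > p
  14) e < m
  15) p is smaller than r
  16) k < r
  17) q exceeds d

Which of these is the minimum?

g

Chaining upward from g: directly above it, e, p, h; then d, f, r, n, m; then k, q.
That covers every other element, and nothing is given below g, so g is the minimum.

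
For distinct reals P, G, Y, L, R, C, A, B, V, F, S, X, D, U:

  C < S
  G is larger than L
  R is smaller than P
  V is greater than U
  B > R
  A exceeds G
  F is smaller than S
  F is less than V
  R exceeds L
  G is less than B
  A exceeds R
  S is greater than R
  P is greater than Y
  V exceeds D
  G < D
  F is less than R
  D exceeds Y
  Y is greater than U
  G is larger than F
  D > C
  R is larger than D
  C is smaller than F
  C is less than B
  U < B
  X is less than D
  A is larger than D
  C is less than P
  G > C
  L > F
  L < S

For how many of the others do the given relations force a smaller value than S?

Directly below S: C, F, L, R.
One step further: D (5 so far).
One step further: X, Y, G (8 so far).
One step further: U (9 so far).
Nothing else is reachable below S; 9 in all.

9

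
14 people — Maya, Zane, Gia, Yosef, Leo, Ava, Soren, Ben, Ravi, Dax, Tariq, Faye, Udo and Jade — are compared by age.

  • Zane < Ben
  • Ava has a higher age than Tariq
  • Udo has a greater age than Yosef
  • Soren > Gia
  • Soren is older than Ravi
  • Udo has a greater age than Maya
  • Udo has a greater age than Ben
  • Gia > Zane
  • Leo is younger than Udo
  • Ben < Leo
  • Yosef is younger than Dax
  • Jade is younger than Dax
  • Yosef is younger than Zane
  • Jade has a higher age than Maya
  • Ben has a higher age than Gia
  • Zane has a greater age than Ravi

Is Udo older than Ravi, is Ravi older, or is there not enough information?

Ravi < Zane and Zane < Gia give Ravi < Gia.
Then Gia < Ben extends the chain to Ben.
With Ben < Udo: Ravi < Zane < Gia < Ben < Udo.
So Udo is older.

Udo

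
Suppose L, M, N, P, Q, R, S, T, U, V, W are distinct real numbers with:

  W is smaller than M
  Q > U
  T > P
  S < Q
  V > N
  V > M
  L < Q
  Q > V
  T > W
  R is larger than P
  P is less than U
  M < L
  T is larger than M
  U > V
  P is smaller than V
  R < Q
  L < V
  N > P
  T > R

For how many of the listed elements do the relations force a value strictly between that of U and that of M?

The relations place M below U. An element lies strictly between them when it is forced above M and also forced below U.
Above M: {L, V, T, Q}. Below U: {P, N, W, L, V}.
Intersection: {L, V} — 2.

2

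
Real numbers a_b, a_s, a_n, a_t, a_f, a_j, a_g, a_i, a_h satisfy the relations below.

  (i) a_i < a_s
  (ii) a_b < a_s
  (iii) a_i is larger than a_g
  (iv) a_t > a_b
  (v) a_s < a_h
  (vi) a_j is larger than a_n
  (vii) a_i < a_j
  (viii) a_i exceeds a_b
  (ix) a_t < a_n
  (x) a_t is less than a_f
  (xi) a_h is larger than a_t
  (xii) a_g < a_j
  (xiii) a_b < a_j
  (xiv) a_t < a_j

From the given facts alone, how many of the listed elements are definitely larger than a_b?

7

The elements the relations force above a_b are a_t, a_i, a_s, a_h, a_f, a_n, a_j — no chain reaches any other.
That is 7.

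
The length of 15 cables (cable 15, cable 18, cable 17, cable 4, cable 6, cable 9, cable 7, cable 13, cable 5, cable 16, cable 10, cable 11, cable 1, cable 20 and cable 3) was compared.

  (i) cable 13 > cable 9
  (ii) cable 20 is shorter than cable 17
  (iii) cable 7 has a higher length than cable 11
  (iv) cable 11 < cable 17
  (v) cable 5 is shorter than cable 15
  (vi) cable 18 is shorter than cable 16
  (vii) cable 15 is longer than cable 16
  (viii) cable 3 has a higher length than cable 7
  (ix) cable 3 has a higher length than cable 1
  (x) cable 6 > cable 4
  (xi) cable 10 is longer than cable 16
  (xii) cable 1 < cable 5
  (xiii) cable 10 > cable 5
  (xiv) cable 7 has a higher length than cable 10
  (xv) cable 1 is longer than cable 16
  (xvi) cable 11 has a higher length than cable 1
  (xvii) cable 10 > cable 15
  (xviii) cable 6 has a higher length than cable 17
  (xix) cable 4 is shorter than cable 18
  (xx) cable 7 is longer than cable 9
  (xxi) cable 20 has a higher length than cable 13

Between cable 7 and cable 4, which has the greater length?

The relevant relations are cable 4 < cable 18; cable 18 < cable 16; cable 16 < cable 1; cable 1 < cable 5; cable 5 < cable 15; cable 15 < cable 10; cable 10 < cable 7.
Chaining these gives cable 4 < cable 18 < cable 16 < cable 1 < cable 5 < cable 15 < cable 10 < cable 7.
So cable 4 < cable 7; cable 7 is the longer of the two.

cable 7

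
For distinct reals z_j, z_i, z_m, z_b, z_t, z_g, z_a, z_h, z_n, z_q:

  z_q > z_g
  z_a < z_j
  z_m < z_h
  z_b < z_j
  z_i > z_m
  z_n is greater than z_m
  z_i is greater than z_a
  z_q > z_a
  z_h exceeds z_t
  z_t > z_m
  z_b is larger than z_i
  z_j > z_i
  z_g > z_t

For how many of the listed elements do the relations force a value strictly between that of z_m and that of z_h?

1

Chaining upward from z_m reaches: z_t, z_n, z_g, z_q, z_i, z_b, z_j.
Chaining downward from z_h reaches: z_t.
Strictly between z_m and z_h are those in both lists: z_t — 1 element.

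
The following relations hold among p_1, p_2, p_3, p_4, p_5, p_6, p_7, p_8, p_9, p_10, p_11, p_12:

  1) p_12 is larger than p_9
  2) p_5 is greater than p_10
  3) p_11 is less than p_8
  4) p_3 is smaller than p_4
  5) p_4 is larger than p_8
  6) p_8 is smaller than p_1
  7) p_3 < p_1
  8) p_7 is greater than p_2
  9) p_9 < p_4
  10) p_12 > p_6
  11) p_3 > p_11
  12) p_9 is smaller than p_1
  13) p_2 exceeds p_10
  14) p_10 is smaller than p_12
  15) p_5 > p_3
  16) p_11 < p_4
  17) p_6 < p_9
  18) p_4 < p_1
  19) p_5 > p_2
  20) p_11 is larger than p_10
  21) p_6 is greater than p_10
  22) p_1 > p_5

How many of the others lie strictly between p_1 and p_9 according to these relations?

1

The relations place p_9 below p_1. An element lies strictly between them when it is forced above p_9 and also forced below p_1.
Above p_9: {p_12, p_4}. Below p_1: {p_10, p_6, p_11, p_3, p_2, p_5, p_8, p_4}.
Intersection: {p_4} — 1.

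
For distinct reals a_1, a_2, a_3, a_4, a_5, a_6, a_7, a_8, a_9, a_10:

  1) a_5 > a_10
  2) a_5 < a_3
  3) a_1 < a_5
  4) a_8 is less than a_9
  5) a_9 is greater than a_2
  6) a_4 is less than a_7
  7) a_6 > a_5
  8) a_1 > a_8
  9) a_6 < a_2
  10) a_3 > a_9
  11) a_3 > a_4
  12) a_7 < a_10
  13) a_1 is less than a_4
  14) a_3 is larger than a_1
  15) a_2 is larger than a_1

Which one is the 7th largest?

a_7

Piecing the relations together gives one ordering: a_8 < a_1 < a_4 < a_7 < a_10 < a_5 < a_6 < a_2 < a_9 < a_3.
Counting 7 from the largest end gives a_7.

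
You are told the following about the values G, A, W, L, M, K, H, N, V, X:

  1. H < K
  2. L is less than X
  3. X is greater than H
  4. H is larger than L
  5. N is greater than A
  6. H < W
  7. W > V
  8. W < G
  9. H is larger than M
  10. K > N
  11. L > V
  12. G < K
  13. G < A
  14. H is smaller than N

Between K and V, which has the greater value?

Following the relations from V: V < L < H < W < G < K.
So V < K; K is the larger of the two.

K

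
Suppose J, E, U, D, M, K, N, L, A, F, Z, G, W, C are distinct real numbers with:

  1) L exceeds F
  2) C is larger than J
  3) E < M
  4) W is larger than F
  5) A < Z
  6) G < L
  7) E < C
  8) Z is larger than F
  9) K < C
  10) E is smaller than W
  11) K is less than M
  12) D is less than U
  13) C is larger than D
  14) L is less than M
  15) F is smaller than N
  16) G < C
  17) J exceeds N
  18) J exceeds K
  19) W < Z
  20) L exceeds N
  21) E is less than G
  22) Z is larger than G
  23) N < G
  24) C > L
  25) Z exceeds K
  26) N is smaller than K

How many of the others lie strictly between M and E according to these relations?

2

Chaining upward from E reaches: W, G, L, Z, C.
Chaining downward from M reaches: F, N, K, G, L.
Strictly between E and M are those in both lists: G, L — 2 elements.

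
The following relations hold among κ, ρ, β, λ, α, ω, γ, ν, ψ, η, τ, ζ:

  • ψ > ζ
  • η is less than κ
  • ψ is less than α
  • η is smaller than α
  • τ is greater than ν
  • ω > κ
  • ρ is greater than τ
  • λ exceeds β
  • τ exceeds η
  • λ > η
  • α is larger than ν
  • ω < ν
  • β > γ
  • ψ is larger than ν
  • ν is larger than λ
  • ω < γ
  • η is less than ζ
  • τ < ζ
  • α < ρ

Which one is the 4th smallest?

γ

Chaining the given pairs: η < κ < ω < γ < β < λ < ν < τ < ζ < ψ < α < ρ.
Counting 4 from the smallest end gives γ.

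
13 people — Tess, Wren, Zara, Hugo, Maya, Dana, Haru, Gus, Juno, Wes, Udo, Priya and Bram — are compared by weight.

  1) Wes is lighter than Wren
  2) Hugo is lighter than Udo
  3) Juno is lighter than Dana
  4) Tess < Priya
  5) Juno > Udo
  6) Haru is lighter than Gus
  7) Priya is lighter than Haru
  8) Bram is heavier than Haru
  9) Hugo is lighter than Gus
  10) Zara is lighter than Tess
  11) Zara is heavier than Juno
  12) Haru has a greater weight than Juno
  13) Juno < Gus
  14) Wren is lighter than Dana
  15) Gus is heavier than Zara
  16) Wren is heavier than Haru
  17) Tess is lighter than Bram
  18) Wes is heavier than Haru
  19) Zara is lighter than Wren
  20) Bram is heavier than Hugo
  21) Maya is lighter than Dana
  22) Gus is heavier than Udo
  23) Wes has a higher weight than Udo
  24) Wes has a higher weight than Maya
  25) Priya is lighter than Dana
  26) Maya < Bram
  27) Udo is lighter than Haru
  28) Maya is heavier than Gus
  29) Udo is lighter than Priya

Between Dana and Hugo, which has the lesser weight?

Hugo < Udo and Udo < Juno give Hugo < Juno.
With Juno < Zara: Hugo < Udo < Juno < Zara.
With Zara < Tess: Hugo < Udo < Juno < Zara < Tess.
With Tess < Priya: Hugo < Udo < Juno < Zara < Tess < Priya.
With Priya < Haru: Hugo < Udo < Juno < Zara < Tess < Priya < Haru.
With Haru < Gus: Hugo < Udo < Juno < Zara < Tess < Priya < Haru < Gus.
Then Gus < Maya extends the chain to Maya.
Then Maya < Wes extends the chain to Wes.
With Wes < Wren: Hugo < Udo < Juno < Zara < Tess < Priya < Haru < Gus < Maya < Wes < Wren.
Then Wren < Dana extends the chain to Dana.
So Hugo < Dana; Hugo is the lighter of the two.

Hugo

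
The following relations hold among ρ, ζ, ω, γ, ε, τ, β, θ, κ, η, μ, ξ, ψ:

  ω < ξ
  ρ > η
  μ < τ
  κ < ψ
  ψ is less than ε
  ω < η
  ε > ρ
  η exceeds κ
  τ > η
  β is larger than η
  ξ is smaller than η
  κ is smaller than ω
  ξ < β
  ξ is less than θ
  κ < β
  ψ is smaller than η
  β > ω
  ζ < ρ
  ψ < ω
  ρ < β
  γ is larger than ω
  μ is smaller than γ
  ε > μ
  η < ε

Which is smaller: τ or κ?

The relevant relations are κ < ψ; ψ < ω; ω < ξ; ξ < η; η < τ.
Chaining these gives κ < ψ < ω < ξ < η < τ.
So κ < τ; κ is the smaller of the two.

κ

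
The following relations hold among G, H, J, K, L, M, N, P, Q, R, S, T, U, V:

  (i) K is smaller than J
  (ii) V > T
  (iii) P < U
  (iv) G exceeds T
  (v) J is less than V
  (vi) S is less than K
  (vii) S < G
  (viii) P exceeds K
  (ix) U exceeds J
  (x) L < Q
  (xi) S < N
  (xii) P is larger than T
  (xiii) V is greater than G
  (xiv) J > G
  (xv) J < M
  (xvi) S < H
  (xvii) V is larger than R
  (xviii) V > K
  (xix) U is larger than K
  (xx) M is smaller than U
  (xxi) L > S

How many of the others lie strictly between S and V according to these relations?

The relations place S below V. An element lies strictly between them when it is forced above S and also forced below V.
Above S: {K, N, P, G, J, M, U, H, L, Q}. Below V: {T, K, G, J, R}.
Intersection: {K, G, J} — 3.

3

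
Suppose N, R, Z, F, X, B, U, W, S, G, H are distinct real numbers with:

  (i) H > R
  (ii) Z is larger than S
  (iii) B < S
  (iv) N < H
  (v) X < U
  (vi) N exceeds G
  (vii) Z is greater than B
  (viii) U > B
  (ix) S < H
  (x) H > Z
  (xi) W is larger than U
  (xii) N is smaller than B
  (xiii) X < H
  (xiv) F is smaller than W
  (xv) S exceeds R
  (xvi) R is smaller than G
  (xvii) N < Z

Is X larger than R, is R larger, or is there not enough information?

Following every chain through R: above R we get G, N, B, S, Z, U, W, H.
X is not reached, and no chain runs the other way from X to R.
So the given relations leave the order of R and X undetermined.

undetermined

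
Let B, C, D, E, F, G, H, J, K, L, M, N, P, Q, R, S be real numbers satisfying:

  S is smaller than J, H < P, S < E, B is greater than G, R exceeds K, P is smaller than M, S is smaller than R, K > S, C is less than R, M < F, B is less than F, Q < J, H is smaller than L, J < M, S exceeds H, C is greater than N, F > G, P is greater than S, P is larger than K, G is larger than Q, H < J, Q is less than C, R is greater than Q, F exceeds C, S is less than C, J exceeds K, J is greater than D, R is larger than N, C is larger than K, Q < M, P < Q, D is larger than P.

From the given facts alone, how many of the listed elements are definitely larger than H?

14

From H the given relations immediately reach S, P, J, L.
From those, K, Q, D, C, R, M, E — 11 in total.
From those, G, F — 13 in total.
From those, B — 14 in total.
No other element is forced above H by the given relations, so the count is 14.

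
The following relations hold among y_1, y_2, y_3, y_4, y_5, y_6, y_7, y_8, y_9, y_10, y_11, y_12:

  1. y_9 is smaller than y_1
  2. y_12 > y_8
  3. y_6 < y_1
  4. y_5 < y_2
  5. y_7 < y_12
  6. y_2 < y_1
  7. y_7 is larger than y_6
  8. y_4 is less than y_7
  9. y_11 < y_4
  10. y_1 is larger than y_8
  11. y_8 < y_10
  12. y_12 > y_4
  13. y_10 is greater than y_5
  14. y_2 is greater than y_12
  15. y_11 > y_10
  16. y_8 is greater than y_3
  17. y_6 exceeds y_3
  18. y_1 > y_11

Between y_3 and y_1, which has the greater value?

The relevant relations are y_3 < y_8; y_8 < y_10; y_10 < y_11; y_11 < y_4; y_4 < y_7; y_7 < y_12; y_12 < y_2; y_2 < y_1.
Chaining these gives y_3 < y_8 < y_10 < y_11 < y_4 < y_7 < y_12 < y_2 < y_1.
So y_3 < y_1; y_1 is the larger of the two.

y_1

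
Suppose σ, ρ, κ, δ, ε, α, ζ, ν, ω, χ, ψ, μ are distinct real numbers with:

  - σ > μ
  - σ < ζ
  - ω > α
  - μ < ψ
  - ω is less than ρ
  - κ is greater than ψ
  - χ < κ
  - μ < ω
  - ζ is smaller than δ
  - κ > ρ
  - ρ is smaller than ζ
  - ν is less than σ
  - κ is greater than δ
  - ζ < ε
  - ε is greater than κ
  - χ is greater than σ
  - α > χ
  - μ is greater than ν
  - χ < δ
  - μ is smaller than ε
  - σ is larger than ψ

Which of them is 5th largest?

ρ

Chaining the given pairs: ν < μ < ψ < σ < χ < α < ω < ρ < ζ < δ < κ < ε.
Counting 5 from the largest end gives ρ.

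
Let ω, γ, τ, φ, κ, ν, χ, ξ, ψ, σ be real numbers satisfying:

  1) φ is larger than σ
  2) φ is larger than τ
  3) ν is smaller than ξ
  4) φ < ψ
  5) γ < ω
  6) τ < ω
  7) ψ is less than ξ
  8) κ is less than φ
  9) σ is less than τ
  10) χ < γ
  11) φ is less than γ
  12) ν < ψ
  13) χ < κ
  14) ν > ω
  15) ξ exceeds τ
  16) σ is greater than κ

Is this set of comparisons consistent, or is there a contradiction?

Every relation is compatible with χ < κ < σ < τ < φ < γ < ω < ν < ψ < ξ; the set is consistent.

consistent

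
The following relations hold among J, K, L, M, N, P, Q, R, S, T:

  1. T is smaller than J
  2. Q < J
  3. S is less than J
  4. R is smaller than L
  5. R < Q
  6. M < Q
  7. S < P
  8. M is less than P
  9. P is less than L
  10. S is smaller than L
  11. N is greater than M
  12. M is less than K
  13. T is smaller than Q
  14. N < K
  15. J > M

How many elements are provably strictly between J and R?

1

The relations place R below J. An element lies strictly between them when it is forced above R and also forced below J.
Above R: {Q, L}. Below J: {M, S, T, Q}.
Intersection: {Q} — 1.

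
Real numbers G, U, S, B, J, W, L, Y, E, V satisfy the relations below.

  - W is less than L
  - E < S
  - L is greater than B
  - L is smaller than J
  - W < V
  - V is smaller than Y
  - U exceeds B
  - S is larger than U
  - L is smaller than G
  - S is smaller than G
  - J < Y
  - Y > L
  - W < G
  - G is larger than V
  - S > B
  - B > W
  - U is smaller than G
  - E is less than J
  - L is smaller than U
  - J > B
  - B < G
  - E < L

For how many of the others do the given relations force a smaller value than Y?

The elements the relations force below Y are E, W, V, B, L, J — no chain reaches any other.
That is 6.

6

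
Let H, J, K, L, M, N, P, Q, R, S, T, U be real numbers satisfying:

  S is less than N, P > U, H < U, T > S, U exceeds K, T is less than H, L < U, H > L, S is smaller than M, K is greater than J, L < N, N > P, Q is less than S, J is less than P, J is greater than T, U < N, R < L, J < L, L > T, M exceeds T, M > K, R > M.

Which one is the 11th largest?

S

Piecing the relations together gives one ordering: Q < S < T < J < K < M < R < L < H < U < P < N.
Counting 11 from the largest end gives S.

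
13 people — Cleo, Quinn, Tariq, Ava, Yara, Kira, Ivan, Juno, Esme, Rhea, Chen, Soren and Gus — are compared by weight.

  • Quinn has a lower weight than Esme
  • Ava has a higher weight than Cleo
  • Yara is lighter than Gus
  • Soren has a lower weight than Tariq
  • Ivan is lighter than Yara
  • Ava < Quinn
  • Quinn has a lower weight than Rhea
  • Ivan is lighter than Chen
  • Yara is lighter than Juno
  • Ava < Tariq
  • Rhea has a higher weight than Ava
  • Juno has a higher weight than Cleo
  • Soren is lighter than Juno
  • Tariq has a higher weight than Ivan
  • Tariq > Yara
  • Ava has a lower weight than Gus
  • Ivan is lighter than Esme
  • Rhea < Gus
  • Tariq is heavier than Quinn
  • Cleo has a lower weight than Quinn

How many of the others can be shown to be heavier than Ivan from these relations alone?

6

The elements the relations force above Ivan are Chen, Yara, Tariq, Juno, Esme, Gus — no chain reaches any other.
That is 6.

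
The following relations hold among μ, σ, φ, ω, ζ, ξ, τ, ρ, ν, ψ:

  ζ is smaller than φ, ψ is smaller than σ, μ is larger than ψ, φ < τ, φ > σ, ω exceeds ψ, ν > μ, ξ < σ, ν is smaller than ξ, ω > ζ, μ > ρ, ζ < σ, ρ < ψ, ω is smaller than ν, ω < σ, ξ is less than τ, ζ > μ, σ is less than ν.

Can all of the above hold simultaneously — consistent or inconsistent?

inconsistent

We have σ < ν stated directly, yet also ν < ξ < σ by chaining the others — so ν < σ. Contradiction.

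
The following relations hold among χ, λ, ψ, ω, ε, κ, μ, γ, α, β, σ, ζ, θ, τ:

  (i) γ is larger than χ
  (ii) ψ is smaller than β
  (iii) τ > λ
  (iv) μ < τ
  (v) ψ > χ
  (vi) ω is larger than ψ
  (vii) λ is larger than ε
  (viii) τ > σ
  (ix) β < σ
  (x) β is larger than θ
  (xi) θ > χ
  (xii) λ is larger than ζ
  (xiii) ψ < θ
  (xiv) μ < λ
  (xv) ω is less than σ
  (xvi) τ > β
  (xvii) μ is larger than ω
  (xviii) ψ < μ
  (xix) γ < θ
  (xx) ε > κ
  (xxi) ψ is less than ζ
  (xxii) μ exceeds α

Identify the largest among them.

τ

κ is not greatest since κ < ε; χ is not greatest since χ < θ; γ is not greatest since γ < θ; ψ is not greatest since ψ < ω; ω is not greatest since ω < σ; ε is not greatest since ε < λ; θ is not greatest since θ < β; ζ is not greatest since ζ < λ; β is not greatest since β < σ; σ is not greatest since σ < τ; α is not greatest since α < μ; μ is not greatest since μ < τ; λ is not greatest since λ < τ.
Only τ has nothing above it, so τ is the largest.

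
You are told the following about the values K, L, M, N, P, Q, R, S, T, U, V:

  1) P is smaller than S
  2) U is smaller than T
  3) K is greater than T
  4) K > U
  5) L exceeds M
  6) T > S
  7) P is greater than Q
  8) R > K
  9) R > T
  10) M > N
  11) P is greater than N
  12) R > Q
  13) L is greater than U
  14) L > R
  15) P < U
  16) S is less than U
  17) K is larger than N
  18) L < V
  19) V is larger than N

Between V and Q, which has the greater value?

Q < P and P < S give Q < S.
Then S < U extends the chain to U.
With U < T: Q < P < S < U < T.
Then T < K extends the chain to K.
Then K < R extends the chain to R.
With R < L: Q < P < S < U < T < K < R < L.
With L < V: Q < P < S < U < T < K < R < L < V.
So Q < V; V is the larger of the two.

V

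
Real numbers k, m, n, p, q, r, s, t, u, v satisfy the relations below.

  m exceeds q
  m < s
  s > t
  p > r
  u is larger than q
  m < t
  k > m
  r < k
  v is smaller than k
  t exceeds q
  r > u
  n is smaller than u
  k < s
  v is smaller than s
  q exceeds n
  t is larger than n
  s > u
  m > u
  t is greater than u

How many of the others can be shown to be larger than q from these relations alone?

Directly above q: u, m, t.
One step further: r, k, s (6 so far).
One step further: p (7 so far).
No other element is forced above q by the given relations, so the count is 7.

7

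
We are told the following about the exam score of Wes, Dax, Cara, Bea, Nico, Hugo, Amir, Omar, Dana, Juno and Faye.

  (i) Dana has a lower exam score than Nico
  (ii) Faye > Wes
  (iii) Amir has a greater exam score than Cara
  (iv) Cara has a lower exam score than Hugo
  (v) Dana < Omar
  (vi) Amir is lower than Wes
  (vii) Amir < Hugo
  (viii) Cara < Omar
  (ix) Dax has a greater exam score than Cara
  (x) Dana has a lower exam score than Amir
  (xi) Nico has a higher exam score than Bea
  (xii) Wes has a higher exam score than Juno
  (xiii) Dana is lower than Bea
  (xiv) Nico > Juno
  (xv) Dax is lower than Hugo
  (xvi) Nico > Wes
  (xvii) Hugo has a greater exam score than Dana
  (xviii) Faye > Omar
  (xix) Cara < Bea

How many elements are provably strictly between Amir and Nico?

1

Chaining upward from Amir reaches: Hugo, Wes, Faye.
Chaining downward from Nico reaches: Cara, Dana, Bea, Juno, Wes.
Strictly between Amir and Nico are those in both lists: Wes — 1 element.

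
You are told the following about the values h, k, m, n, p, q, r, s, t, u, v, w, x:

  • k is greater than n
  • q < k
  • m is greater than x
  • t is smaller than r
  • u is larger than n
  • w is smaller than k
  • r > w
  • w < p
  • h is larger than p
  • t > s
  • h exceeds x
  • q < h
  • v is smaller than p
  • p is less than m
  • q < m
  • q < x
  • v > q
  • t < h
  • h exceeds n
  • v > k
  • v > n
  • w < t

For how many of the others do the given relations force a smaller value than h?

9

The elements the relations force below h are n, q, s, w, t, k, v, p, x — no chain reaches any other.
That is 9.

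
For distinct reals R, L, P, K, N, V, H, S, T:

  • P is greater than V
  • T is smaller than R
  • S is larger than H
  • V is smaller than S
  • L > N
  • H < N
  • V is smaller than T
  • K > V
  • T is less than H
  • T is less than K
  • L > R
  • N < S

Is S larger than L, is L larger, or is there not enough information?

Following every chain through L: below L we get V, T, H, N, R.
S is not reached, and no chain runs the other way from S to L.
So the given relations leave the order of L and S undetermined.

undetermined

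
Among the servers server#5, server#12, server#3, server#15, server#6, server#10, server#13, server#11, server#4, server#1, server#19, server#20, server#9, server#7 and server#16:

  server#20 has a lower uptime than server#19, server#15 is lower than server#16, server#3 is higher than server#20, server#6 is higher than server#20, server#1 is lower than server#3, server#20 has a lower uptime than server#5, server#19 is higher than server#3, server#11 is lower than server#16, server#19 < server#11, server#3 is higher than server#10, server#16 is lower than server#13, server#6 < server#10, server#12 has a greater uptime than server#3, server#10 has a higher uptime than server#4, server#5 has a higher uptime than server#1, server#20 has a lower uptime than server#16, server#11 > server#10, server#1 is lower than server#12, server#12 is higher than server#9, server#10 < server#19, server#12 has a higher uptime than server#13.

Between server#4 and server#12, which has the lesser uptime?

The relevant relations are server#4 < server#10; server#10 < server#3; server#3 < server#19; server#19 < server#11; server#11 < server#16; server#16 < server#13; server#13 < server#12.
Together: server#4 < server#10 < server#3 < server#19 < server#11 < server#16 < server#13 < server#12.
So server#4 < server#12; server#4 is the lower of the two.

server#4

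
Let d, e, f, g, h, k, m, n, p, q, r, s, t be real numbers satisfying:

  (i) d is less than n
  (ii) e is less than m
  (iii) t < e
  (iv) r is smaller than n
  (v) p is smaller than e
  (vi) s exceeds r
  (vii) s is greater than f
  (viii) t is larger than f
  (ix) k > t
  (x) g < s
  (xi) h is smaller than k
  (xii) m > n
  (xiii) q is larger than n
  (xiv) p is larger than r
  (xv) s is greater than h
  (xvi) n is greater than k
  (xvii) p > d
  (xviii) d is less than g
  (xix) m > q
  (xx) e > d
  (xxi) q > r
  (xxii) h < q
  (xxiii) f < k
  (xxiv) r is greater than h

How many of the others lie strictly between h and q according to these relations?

3

Chaining upward from h reaches: r, p, k, n, s, e, m.
Chaining downward from q reaches: f, r, d, t, k, n.
Strictly between h and q are those in both lists: r, k, n — 3 elements.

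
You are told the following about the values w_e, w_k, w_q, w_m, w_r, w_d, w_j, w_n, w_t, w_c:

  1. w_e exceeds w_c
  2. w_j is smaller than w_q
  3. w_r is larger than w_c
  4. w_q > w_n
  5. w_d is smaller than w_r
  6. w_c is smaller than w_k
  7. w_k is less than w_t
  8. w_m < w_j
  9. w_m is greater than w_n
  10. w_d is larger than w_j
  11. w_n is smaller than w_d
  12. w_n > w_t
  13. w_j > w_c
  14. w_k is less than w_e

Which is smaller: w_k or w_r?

The relevant relations are w_k < w_t; w_t < w_n; w_n < w_m; w_m < w_j; w_j < w_d; w_d < w_r.
Together: w_k < w_t < w_n < w_m < w_j < w_d < w_r.
So w_k < w_r; w_k is the smaller of the two.

w_k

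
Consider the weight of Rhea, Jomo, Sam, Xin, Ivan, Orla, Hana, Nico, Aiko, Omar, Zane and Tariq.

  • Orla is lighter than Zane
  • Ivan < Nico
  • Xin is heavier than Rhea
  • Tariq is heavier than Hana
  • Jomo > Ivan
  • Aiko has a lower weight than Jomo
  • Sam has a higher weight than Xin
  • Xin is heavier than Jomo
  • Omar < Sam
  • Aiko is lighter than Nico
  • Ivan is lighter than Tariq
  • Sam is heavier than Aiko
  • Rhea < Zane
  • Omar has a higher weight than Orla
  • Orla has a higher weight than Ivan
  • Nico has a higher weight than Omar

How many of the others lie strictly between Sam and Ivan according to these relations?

4

The relations place Ivan below Sam. An element lies strictly between them when it is forced above Ivan and also forced below Sam.
Above Ivan: {Jomo, Orla, Xin, Omar, Zane, Nico, Tariq}. Below Sam: {Aiko, Rhea, Jomo, Orla, Xin, Omar}.
Intersection: {Jomo, Orla, Xin, Omar} — 4.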